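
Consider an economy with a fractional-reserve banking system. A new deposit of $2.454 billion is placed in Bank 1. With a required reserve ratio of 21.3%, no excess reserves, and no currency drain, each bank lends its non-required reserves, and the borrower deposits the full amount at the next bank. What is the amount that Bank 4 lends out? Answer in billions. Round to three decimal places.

Each bank lends a fraction (1 − rr) = 0.7870 of the deposit it receives, so Bank 4 receives 2.454·0.7870^3 and lends 2.454·0.7870^4 ≈ 0.9414 billion.

$0.941 billion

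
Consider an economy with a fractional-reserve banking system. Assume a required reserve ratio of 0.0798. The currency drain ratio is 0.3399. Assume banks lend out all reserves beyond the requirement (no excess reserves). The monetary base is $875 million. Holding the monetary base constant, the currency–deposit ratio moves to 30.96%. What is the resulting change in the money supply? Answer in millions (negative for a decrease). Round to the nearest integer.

$149 million

Initially m₁ = (1 + 0.3399) / (0.0798 + 0.3399) ≈ 3.1925, so M₁ = 3.1925 × 875 = 2793.4375 million.
After the change m₂ = (1 + 0.3096) / (0.0798 + 0.3096) ≈ 3.3631, so M₂ = 3.3631 × 875 = 2942.7125 million.
ΔM = M₂ − M₁ = 2942.7125 − 2793.4375 = 149.275 million.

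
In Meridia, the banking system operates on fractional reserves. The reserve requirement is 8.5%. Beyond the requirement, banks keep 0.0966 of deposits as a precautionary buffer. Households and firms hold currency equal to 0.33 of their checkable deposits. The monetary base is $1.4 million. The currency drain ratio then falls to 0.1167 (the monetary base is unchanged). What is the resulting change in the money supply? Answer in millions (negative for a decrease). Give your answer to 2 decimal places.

Initially m₁ = (1 + 0.33) / (0.085 + 0.0966 + 0.33) ≈ 2.5997, so M₁ = 2.5997 × 1.4 ≈ 3.6396 million.
After the change m₂ = (1 + 0.1167) / (0.085 + 0.0966 + 0.1167) ≈ 3.7435, so M₂ = 3.7435 × 1.4 = 5.2409 million.
ΔM = M₂ − M₁ = 5.2409 − 3.6396 = 1.6013 million.

$1.60 million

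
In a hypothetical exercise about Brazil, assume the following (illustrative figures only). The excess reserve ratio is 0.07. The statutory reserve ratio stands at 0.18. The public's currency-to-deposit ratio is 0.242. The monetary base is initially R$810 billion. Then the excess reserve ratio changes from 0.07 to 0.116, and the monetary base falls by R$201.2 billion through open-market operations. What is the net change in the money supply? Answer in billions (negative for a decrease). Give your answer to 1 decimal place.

-639.3 billion

Before: m₁ = (1 + 0.242) / (0.18 + 0.07 + 0.242) ≈ 2.52439, MB₁ = 810, so M₁ = 2.52439 × 810 = 2044.7559 billion.
After: m₂ = (1 + 0.242) / (0.18 + 0.116 + 0.242) ≈ 2.30855, MB₂ = 810 − 201.2 = 608.8, so M₂ = 2.30855 × 608.8 ≈ 1405.4452 billion.
ΔM = M₂ − M₁ = 1405.4452 − 2044.7559 = -639.3107 billion.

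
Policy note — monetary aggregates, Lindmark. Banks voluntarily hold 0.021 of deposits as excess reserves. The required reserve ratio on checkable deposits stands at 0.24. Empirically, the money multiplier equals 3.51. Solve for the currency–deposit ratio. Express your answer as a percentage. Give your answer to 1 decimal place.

3.3%

Using m = 3.51. From m = (1 + c)/(c + rr + e), rearranging gives 1 + c = m·(c + rr + e), so c·(1 − m) = m·(rr + e) − 1.
Hence c = [m·(rr + e) − 1]/(1 − m) = [3.51 × (0.24 + 0.021) − 1] / (1 − 3.51) ≈ 0.033422.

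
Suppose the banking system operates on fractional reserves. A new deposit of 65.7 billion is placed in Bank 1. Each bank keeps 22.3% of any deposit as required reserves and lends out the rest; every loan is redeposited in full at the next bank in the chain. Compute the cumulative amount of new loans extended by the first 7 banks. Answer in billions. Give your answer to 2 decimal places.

189.78 billion

Bank i lends (1 − rr)^i of the original deposit: Bank 1 lends 65.7·0.7770 = 51.0489, Bank 2 lends 65.7·0.7770² ≈ 39.6650, and so on.
Summing a geometric series: total = 65.7·[0.7770·(1 − 0.7770^7) / (1 − 0.7770)] ≈ 189.7781 billion.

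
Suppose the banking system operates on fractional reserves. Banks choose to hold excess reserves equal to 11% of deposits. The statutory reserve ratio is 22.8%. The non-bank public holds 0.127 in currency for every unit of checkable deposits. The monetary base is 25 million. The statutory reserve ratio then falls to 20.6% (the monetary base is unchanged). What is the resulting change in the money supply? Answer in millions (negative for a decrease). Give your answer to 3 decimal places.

Initially m₁ = (1 + 0.127) / (0.228 + 0.11 + 0.127) ≈ 2.423656, so M₁ = 2.423656 × 25 = 60.5914 million.
After the change m₂ = (1 + 0.127) / (0.206 + 0.11 + 0.127) ≈ 2.544018, so M₂ = 2.544018 × 25 ≈ 63.6004 million.
ΔM = M₂ − M₁ = 63.6004 − 60.5914 = 3.009 million.

3.009 million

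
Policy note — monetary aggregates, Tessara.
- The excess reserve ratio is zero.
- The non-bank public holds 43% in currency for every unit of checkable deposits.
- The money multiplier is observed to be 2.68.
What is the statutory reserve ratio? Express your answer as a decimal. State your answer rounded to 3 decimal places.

0.104

Using m = 2.68. Since m = (1 + c)/(c + rr + e), the denominator satisfies c + rr + e = (1 + c)/m = (1 + 0.43) / 2.68 ≈ 0.533582.
With c = 0.43 and e = 0, the statutory reserve ratio is 0.533582 − 0.43 − 0 = 0.103582.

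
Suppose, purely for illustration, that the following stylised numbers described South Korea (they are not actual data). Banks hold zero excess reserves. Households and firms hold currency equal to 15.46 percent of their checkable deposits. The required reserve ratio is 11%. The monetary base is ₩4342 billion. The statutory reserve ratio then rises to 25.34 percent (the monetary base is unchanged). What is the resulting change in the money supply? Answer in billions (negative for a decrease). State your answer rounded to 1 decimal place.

Initially m₁ = (1 + 0.1546) / (0.11 + 0.1546) ≈ 4.363568, so M₁ = 4.363568 × 4342 ≈ 18946.6123 billion.
After the change m₂ = (1 + 0.1546) / (0.2534 + 0.1546) ≈ 2.829902, so M₂ = 2.829902 × 4342 ≈ 12287.4345 billion.
ΔM = M₂ − M₁ = 12287.4345 − 18946.6123 = -6659.1778 billion.

-6659.2 billion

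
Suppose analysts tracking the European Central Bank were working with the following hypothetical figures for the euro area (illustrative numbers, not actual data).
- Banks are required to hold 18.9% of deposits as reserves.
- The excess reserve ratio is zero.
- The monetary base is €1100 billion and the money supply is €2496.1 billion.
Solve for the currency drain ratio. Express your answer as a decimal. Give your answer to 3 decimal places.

0.450

Using m = M/MB = 2496.1/1100 ≈ 2.269182. From m = (1 + c)/(c + rr + e), rearranging gives 1 + c = m·(c + rr + e), so c·(1 − m) = m·(rr + e) − 1.
Hence c = [m·(rr + e) − 1]/(1 − m) = [2.269182 × (0.189 + 0) − 1] / (1 − 2.269182) ≈ 0.449994.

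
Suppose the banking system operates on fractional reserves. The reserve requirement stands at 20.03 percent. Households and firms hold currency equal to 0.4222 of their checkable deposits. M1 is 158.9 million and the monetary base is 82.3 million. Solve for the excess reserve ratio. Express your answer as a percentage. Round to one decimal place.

11.4%

Using m = M/MB = 158.9/82.3 ≈ 1.930741. Since m = (1 + c)/(c + rr + e), the denominator satisfies c + rr + e = (1 + c)/m = (1 + 0.4222) / 1.930741 ≈ 0.736608.
With c = 0.4222 and rr = 0.2003, the excess reserve ratio is 0.736608 − 0.4222 − 0.2003 = 0.114108.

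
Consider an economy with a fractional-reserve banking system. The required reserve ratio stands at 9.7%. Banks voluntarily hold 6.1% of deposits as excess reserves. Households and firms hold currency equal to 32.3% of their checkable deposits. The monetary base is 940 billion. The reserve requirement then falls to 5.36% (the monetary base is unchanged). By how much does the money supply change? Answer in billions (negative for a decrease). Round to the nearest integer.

256 billion

Initially m₁ = (1 + 0.323) / (0.097 + 0.061 + 0.323) ≈ 2.7505, so M₁ = 2.7505 × 940 = 2585.47 billion.
After the change m₂ = (1 + 0.323) / (0.0536 + 0.061 + 0.323) ≈ 3.0233, so M₂ = 3.0233 × 940 = 2841.902 billion.
ΔM = M₂ − M₁ = 2841.902 − 2585.47 = 256.432 billion.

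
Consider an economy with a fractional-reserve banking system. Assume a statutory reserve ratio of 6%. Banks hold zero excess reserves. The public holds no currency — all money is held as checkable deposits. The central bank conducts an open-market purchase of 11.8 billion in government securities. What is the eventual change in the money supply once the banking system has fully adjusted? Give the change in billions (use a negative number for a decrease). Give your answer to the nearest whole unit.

197 billion

The simple money multiplier is m = 1/rr = 1/0.06 ≈ 16.6667.
An open-market purchase increases the monetary base by 11.8 billion, so ΔM = m × ΔMB = 16.6667 × 11.8 ≈ 196.6671 billion.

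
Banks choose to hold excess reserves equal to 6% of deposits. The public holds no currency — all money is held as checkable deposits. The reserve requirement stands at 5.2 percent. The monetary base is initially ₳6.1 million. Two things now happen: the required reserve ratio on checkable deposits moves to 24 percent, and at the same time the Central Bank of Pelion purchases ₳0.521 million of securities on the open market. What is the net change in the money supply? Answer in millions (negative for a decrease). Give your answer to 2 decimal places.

-32.39 million

Before: m₁ = 1 / (0.052 + 0.06) ≈ 8.9286, MB₁ = 6.1, so M₁ = 8.9286 × 6.1 ≈ 54.4645 million.
After: m₂ = 1 / (0.24 + 0.06) ≈ 3.3333, MB₂ = 6.1 + 0.521 = 6.621, so M₂ = 3.3333 × 6.621 ≈ 22.0698 million.
ΔM = M₂ − M₁ = 22.0698 − 54.4645 = -32.3947 million.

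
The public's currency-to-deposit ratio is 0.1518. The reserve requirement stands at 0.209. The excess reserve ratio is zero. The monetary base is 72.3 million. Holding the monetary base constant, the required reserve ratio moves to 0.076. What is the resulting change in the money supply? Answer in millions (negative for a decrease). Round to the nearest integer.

Initially m₁ = (1 + 0.1518) / (0.209 + 0.1518) ≈ 3.1924, so M₁ = 3.1924 × 72.3 ≈ 230.8105 million.
After the change m₂ = (1 + 0.1518) / (0.076 + 0.1518) ≈ 5.0562, so M₂ = 5.0562 × 72.3 ≈ 365.5633 million.
ΔM = M₂ − M₁ = 365.5633 − 230.8105 = 134.7528 million.

135 million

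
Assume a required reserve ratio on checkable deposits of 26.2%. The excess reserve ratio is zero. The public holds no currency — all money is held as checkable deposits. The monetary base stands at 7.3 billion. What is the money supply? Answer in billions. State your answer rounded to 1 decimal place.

With no currency drain or excess reserves, the money multiplier is m = 1/rr = 1/0.262 ≈ 3.8168.
Money supply M = m × MB = 3.8168 × 7.3 ≈ 27.8626 billion.

27.9 billion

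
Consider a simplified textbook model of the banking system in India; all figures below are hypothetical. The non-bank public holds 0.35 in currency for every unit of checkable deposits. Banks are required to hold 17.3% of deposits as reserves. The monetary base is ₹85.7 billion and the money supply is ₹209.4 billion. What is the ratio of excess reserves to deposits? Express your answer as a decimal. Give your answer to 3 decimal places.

0.030

Using m = M/MB = 209.4/85.7 ≈ 2.443407. Since m = (1 + c)/(c + rr + e), the denominator satisfies c + rr + e = (1 + c)/m = (1 + 0.35) / 2.443407 ≈ 0.552507.
With c = 0.35 and rr = 0.173, the ratio of excess reserves to deposits is 0.552507 − 0.35 − 0.173 = 0.029507.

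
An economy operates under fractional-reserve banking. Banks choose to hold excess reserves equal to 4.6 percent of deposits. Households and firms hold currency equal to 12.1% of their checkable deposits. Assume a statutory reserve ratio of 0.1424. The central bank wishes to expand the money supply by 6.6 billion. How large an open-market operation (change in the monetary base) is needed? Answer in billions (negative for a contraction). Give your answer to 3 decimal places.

The money multiplier is m = (1 + c) / (rr + e + c) = (1 + 0.121) / (0.1424 + 0.046 + 0.121) ≈ 3.62314.
ΔMB = ΔM / m = (+6.6) / 3.62314 ≈ 1.8216 billion.

1.822 billion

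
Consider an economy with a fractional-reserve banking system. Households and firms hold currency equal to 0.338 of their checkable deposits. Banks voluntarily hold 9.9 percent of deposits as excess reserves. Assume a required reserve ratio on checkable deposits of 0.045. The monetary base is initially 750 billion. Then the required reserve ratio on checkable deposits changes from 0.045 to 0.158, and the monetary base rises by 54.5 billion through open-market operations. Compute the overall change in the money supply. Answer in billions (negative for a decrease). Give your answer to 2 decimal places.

Before: m₁ = (1 + 0.338) / (0.045 + 0.099 + 0.338) ≈ 2.775934, MB₁ = 750, so M₁ = 2.775934 × 750 = 2081.9505 billion.
After: m₂ = (1 + 0.338) / (0.158 + 0.099 + 0.338) ≈ 2.248739, MB₂ = 750 + 54.5 = 804.5, so M₂ = 2.248739 × 804.5 ≈ 1809.1105 billion.
ΔM = M₂ − M₁ = 1809.1105 − 2081.9505 = -272.84 billion.

-272.84 billion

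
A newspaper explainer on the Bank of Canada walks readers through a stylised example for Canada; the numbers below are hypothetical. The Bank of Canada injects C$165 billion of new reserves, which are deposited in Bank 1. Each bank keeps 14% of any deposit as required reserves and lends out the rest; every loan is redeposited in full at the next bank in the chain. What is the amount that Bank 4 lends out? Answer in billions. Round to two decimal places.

C$90.26 billion

Each bank lends a fraction (1 − rr) = 0.8600 of the deposit it receives, so Bank 4 receives 165·0.8600^3 and lends 165·0.8600^4 ≈ 90.2563 billion.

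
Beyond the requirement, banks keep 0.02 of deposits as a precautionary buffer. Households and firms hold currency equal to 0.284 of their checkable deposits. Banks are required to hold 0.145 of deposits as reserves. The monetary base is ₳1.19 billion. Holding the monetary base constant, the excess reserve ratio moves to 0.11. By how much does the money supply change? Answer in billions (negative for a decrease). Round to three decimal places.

-0.568 billion

Initially m₁ = (1 + 0.284) / (0.145 + 0.02 + 0.284) ≈ 2.85969, so M₁ = 2.85969 × 1.19 ≈ 3.403 billion.
After the change m₂ = (1 + 0.284) / (0.145 + 0.11 + 0.284) ≈ 2.38219, so M₂ = 2.38219 × 1.19 ≈ 2.8348 billion.
ΔM = M₂ − M₁ = 2.8348 − 3.403 = -0.5682 billion.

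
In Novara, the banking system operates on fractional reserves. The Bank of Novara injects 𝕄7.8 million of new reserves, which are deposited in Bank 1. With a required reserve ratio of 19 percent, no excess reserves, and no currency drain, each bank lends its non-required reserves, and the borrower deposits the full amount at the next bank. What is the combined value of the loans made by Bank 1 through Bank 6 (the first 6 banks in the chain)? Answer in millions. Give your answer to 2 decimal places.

𝕄23.86 million

Bank i lends (1 − rr)^i of the original deposit: Bank 1 lends 7.8·0.8100 = 6.3180, Bank 2 lends 7.8·0.8100² ≈ 5.1176, and so on.
Summing a geometric series: total = 7.8·[0.8100·(1 − 0.8100^6) / (1 − 0.8100)] ≈ 23.8611 million.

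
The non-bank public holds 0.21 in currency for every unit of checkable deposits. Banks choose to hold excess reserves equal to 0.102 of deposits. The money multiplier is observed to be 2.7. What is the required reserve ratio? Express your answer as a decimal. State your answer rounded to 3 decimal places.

0.136

Using m = 2.7. Since m = (1 + c)/(c + rr + e), the denominator satisfies c + rr + e = (1 + c)/m = (1 + 0.21) / 2.7 ≈ 0.448148.
With c = 0.21 and e = 0.102, the required reserve ratio is 0.448148 − 0.21 − 0.102 = 0.136148.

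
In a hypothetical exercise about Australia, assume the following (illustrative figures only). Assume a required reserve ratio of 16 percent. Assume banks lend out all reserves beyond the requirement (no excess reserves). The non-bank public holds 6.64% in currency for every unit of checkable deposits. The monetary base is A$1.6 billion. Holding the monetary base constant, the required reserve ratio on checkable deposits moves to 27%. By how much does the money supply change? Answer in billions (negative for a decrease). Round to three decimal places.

-2.464 billion

Initially m₁ = (1 + 0.0664) / (0.16 + 0.0664) ≈ 4.71025, so M₁ = 4.71025 × 1.6 = 7.5364 billion.
After the change m₂ = (1 + 0.0664) / (0.27 + 0.0664) ≈ 3.17004, so M₂ = 3.17004 × 1.6 ≈ 5.0721 billion.
ΔM = M₂ − M₁ = 5.0721 − 7.5364 = -2.4643 billion.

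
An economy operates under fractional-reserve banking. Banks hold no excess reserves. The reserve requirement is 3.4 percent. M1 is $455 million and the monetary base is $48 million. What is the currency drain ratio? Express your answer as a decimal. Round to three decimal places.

0.080

Using m = M/MB = 455/48 ≈ 9.479167. From m = (1 + c)/(c + rr + e), rearranging gives 1 + c = m·(c + rr + e), so c·(1 − m) = m·(rr + e) − 1.
Hence c = [m·(rr + e) − 1]/(1 − m) = [9.479167 × (0.034 + 0) − 1] / (1 − 9.479167) ≈ 0.079926.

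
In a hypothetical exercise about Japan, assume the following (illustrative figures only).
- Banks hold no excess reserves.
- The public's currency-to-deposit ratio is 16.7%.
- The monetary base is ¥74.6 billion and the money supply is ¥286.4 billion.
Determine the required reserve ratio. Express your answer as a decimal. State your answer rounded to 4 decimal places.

0.1370

Using m = M/MB = 286.4/74.6 ≈ 3.839142. Since m = (1 + c)/(c + rr + e), the denominator satisfies c + rr + e = (1 + c)/m = (1 + 0.167) / 3.839142 ≈ 0.303974.
With c = 0.167 and e = 0, the required reserve ratio is 0.303974 − 0.167 − 0 = 0.136974.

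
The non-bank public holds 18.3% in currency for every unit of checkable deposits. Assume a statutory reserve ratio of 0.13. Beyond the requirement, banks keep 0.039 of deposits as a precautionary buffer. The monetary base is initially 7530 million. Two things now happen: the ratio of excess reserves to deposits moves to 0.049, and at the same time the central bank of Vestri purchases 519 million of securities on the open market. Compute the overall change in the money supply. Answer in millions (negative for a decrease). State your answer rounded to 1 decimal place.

997.0 million

Before: m₁ = (1 + 0.183) / (0.13 + 0.039 + 0.183) ≈ 3.360795, MB₁ = 7530, so M₁ = 3.360795 × 7530 ≈ 25306.7863 million.
After: m₂ = (1 + 0.183) / (0.13 + 0.049 + 0.183) ≈ 3.267956, MB₂ = 7530 + 519 = 8049, so M₂ = 3.267956 × 8049 ≈ 26303.7778 million.
ΔM = M₂ − M₁ = 26303.7778 − 25306.7863 = 996.9915 million.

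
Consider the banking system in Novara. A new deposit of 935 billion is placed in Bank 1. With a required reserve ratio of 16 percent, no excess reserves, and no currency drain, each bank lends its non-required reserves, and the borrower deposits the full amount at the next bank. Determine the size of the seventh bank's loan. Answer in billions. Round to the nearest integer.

276 billion

Each bank lends a fraction (1 − rr) = 0.8400 of the deposit it receives, so Bank 7 receives 935·0.8400^6 and lends 935·0.8400^7 ≈ 275.9095 billion.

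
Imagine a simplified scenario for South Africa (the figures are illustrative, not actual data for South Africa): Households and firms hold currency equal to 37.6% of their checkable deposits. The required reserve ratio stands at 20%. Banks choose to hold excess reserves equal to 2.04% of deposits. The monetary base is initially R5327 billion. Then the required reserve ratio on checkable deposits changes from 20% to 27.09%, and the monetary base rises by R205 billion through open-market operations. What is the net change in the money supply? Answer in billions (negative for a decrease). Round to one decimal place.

Before: m₁ = (1 + 0.376) / (0.2 + 0.0204 + 0.376) ≈ 2.307176, MB₁ = 5327, so M₁ = 2.307176 × 5327 ≈ 12290.3266 billion.
After: m₂ = (1 + 0.376) / (0.2709 + 0.0204 + 0.376) ≈ 2.062041, MB₂ = 5327 + 205 = 5532, so M₂ = 2.062041 × 5532 ≈ 11407.2108 billion.
ΔM = M₂ − M₁ = 11407.2108 − 12290.3266 = -883.1158 billion.

-883.1 billion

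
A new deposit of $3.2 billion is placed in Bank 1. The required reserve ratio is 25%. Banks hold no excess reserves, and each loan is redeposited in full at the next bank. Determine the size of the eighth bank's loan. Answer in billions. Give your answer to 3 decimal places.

$0.320 billion

Each bank lends a fraction (1 − rr) = 0.7500 of the deposit it receives, so Bank 8 receives 3.2·0.7500^7 and lends 3.2·0.7500^8 ≈ 0.3204 billion.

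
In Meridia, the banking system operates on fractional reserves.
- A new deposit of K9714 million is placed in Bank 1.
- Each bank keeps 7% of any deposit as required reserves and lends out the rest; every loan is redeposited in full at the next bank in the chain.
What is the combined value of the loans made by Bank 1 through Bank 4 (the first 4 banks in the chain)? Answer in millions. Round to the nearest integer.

K32516 million

Bank i lends (1 − rr)^i of the original deposit: Bank 1 lends 9714·0.9300 = 9034.0200, Bank 2 lends 9714·0.9300² = 8401.6386, and so on.
Summing a geometric series: total = 9714·[0.9300·(1 − 0.9300^4) / (1 − 0.9300)] ≈ 32515.7597 million.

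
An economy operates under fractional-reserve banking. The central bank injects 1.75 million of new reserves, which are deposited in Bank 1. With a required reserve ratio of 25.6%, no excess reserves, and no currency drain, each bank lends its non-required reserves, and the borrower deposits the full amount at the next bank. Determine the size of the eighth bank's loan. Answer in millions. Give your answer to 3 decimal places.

Each bank lends a fraction (1 − rr) = 0.7440 of the deposit it receives, so Bank 8 receives 1.75·0.7440^7 and lends 1.75·0.7440^8 ≈ 0.1643 million.

0.164 million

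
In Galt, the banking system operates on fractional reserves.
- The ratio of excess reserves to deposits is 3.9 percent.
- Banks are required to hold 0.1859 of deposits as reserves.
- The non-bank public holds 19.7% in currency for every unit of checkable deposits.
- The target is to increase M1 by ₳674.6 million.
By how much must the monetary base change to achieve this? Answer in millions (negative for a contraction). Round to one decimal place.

₳237.8 million

The money multiplier is m = (1 + c) / (rr + e + c) = (1 + 0.197) / (0.1859 + 0.039 + 0.197) ≈ 2.83717.
ΔMB = ΔM / m = (+674.6) / 2.83717 ≈ 237.7721 million.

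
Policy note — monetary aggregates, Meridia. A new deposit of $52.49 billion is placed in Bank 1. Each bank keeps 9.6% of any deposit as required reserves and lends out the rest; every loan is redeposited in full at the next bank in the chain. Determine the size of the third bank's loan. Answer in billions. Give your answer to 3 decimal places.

$38.778 billion

Each bank lends a fraction (1 − rr) = 0.9040 of the deposit it receives, so Bank 3 receives 52.49·0.9040^2 and lends 52.49·0.9040^3 ≈ 38.7777 billion.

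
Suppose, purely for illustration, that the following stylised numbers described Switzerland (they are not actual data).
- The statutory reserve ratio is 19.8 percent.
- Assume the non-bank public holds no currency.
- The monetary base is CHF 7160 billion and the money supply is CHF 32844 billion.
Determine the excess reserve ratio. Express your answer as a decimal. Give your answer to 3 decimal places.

Using m = M/MB = 32844/7160 ≈ 4.587151. Since m = (1 + c)/(c + rr + e), the denominator satisfies c + rr + e = (1 + c)/m = (1 + 0) / 4.587151 ≈ 0.218000.
With c = 0 and rr = 0.198, the excess reserve ratio is 0.218000 − 0 − 0.198 = 0.02.

0.020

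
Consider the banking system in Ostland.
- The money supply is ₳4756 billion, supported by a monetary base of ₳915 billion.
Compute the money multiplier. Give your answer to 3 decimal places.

The money multiplier is m = M / MB = 4756 / 915 ≈ 5.19781.

5.198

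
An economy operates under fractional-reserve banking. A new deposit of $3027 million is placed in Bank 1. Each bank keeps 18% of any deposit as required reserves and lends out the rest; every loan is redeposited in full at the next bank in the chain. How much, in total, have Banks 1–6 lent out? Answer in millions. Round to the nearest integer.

Bank i lends (1 − rr)^i of the original deposit: Bank 1 lends 3027·0.8200 = 2482.1400, Bank 2 lends 3027·0.8200² = 2035.3548, and so on.
Summing a geometric series: total = 3027·[0.8200·(1 − 0.8200^6) / (1 − 0.8200)] ≈ 9597.5160 million.

$9598 million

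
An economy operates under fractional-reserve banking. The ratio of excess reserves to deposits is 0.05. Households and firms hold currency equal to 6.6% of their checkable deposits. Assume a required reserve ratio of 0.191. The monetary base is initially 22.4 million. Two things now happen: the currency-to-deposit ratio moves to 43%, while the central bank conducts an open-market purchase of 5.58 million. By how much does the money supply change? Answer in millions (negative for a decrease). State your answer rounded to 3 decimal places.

-18.150 million

Before: m₁ = (1 + 0.066) / (0.191 + 0.05 + 0.066) ≈ 3.472313, MB₁ = 22.4, so M₁ = 3.472313 × 22.4 ≈ 77.7798 million.
After: m₂ = (1 + 0.43) / (0.191 + 0.05 + 0.43) ≈ 2.131148, MB₂ = 22.4 + 5.58 = 27.98, so M₂ = 2.131148 × 27.98 ≈ 59.6295 million.
ΔM = M₂ − M₁ = 59.6295 − 77.7798 = -18.1503 million.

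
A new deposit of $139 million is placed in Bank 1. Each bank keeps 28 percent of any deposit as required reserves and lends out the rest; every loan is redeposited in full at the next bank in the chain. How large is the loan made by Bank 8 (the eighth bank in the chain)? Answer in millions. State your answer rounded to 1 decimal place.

Each bank lends a fraction (1 − rr) = 0.7200 of the deposit it receives, so Bank 8 receives 139·0.7200^7 and lends 139·0.7200^8 ≈ 10.0386 million.

$10.0 million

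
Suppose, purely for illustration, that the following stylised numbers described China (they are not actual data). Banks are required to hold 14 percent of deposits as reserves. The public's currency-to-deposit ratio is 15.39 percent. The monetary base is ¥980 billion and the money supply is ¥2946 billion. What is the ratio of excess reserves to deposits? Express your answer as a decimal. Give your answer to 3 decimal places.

0.090

Using m = M/MB = 2946/980 ≈ 3.006122. Since m = (1 + c)/(c + rr + e), the denominator satisfies c + rr + e = (1 + c)/m = (1 + 0.1539) / 3.006122 ≈ 0.383850.
With c = 0.1539 and rr = 0.14, the ratio of excess reserves to deposits is 0.383850 − 0.1539 − 0.14 = 0.08995.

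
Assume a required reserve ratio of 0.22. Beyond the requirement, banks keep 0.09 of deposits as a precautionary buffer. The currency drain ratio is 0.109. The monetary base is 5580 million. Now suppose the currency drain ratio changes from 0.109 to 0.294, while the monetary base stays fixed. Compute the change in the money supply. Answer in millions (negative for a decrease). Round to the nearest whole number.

Initially m₁ = (1 + 0.109) / (0.22 + 0.09 + 0.109) ≈ 2.64678, so M₁ = 2.64678 × 5580 = 14769.0324 million.
After the change m₂ = (1 + 0.294) / (0.22 + 0.09 + 0.294) ≈ 2.14238, so M₂ = 2.14238 × 5580 = 11954.4804 million.
ΔM = M₂ − M₁ = 11954.4804 − 14769.0324 = -2814.552 million.

-2815 million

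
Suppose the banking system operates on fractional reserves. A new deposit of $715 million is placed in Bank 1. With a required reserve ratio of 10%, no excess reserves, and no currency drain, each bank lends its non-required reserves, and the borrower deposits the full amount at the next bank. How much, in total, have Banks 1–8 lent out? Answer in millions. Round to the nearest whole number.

Bank i lends (1 − rr)^i of the original deposit: Bank 1 lends 715·0.9000 = 643.5000, Bank 2 lends 715·0.9000² = 579.1500, and so on.
Summing a geometric series: total = 715·[0.9000·(1 − 0.9000^8) / (1 − 0.9000)] ≈ 3664.9435 million.

$3665 million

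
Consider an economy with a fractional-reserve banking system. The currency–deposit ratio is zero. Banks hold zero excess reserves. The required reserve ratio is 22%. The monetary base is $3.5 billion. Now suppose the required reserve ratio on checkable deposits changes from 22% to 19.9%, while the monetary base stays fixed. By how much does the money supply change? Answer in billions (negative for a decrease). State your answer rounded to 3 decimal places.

Initially m₁ = 1 / (0.22) ≈ 4.54545, so M₁ = 4.54545 × 3.5 ≈ 15.9091 billion.
After the change m₂ = 1 / (0.199) ≈ 5.02513, so M₂ = 5.02513 × 3.5 ≈ 17.588 billion.
ΔM = M₂ − M₁ = 17.588 − 15.9091 = 1.6789 billion.

$1.679 billion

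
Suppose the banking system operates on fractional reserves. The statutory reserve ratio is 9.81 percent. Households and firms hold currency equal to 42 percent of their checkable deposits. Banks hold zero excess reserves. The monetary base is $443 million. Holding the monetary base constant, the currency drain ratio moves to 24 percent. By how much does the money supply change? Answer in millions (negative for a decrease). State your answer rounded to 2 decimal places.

$410.56 million

Initially m₁ = (1 + 0.42) / (0.0981 + 0.42) ≈ 2.740784, so M₁ = 2.740784 × 443 ≈ 1214.1673 million.
After the change m₂ = (1 + 0.24) / (0.0981 + 0.24) ≈ 3.667554, so M₂ = 3.667554 × 443 ≈ 1624.7264 million.
ΔM = M₂ − M₁ = 1624.7264 − 1214.1673 = 410.5591 million.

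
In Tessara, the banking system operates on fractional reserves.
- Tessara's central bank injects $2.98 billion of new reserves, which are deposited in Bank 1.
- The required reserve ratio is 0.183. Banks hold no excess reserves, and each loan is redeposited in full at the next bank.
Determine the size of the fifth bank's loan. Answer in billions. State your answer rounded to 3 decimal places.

$1.085 billion

Each bank lends a fraction (1 − rr) = 0.8170 of the deposit it receives, so Bank 5 receives 2.98·0.8170^4 and lends 2.98·0.8170^5 ≈ 1.0847 billion.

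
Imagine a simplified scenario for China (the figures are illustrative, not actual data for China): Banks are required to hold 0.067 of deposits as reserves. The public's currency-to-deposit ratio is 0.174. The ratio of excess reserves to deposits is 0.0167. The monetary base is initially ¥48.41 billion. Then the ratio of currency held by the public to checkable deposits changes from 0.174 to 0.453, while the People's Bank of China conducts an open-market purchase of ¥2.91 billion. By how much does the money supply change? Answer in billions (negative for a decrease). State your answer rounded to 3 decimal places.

Before: m₁ = (1 + 0.174) / (0.067 + 0.0167 + 0.174) ≈ 4.555685, MB₁ = 48.41, so M₁ = 4.555685 × 48.41 ≈ 220.5407 billion.
After: m₂ = (1 + 0.453) / (0.067 + 0.0167 + 0.453) ≈ 2.707285, MB₂ = 48.41 + 2.91 = 51.32, so M₂ = 2.707285 × 51.32 ≈ 138.9379 billion.
ΔM = M₂ − M₁ = 138.9379 − 220.5407 = -81.6028 billion.

-81.603 billion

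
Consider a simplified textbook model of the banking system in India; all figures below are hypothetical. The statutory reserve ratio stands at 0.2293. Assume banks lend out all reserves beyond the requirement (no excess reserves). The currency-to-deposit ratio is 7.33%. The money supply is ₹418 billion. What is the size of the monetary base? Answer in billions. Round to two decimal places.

₹117.85 billion

The money multiplier is m = (1 + c) / (rr + c) = (1 + 0.0733) / (0.2293 + 0.0733) ≈ 3.546927.
MB = M / m = 418 / 3.546927 ≈ 117.8485 billion.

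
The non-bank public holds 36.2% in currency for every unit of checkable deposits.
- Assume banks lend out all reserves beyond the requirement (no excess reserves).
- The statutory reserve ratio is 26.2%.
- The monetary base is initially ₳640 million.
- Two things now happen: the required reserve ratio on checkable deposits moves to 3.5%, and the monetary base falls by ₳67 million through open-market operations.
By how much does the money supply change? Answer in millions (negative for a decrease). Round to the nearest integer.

₳569 million

Before: m₁ = (1 + 0.362) / (0.262 + 0.362) ≈ 2.1827, MB₁ = 640, so M₁ = 2.1827 × 640 = 1396.928 million.
After: m₂ = (1 + 0.362) / (0.035 + 0.362) ≈ 3.4307, MB₂ = 640 − 67 = 573, so M₂ = 3.4307 × 573 = 1965.7911 million.
ΔM = M₂ − M₁ = 1965.7911 − 1396.928 = 568.8631 million.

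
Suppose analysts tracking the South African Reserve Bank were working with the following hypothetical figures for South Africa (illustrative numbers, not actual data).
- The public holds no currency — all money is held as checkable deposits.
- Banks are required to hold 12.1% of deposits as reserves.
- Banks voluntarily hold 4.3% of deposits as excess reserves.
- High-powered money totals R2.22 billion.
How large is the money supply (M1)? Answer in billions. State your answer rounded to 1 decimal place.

R13.5 billion

The money multiplier is m = 1 / (rr + e) = 1 / (0.121 + 0.043) ≈ 6.0976.
So M = m × MB = 6.0976 × 2.22 ≈ 13.5367 billion.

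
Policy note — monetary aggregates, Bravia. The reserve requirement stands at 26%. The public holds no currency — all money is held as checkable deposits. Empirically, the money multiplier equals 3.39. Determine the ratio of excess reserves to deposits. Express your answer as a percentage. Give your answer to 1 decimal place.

3.5%

Using m = 3.39. Since m = (1 + c)/(c + rr + e), the denominator satisfies c + rr + e = (1 + c)/m = (1 + 0) / 3.39 ≈ 0.294985.
With c = 0 and rr = 0.26, the ratio of excess reserves to deposits is 0.294985 − 0 − 0.26 = 0.034985.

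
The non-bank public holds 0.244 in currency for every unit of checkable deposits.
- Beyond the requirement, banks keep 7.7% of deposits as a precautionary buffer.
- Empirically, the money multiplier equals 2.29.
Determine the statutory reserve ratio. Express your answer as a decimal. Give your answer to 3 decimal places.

Using m = 2.29. Since m = (1 + c)/(c + rr + e), the denominator satisfies c + rr + e = (1 + c)/m = (1 + 0.244) / 2.29 ≈ 0.543231.
With c = 0.244 and e = 0.077, the statutory reserve ratio is 0.543231 − 0.244 − 0.077 = 0.222231.

0.222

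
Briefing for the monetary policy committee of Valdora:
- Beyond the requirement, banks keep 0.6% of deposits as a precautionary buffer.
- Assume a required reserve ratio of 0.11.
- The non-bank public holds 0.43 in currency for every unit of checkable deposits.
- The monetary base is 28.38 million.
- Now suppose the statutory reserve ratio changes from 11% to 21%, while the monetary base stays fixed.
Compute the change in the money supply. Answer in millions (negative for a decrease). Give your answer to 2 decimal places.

-11.51 million

Initially m₁ = (1 + 0.43) / (0.11 + 0.006 + 0.43) ≈ 2.61905, so M₁ = 2.61905 × 28.38 ≈ 74.3286 million.
After the change m₂ = (1 + 0.43) / (0.21 + 0.006 + 0.43) ≈ 2.21362, so M₂ = 2.21362 × 28.38 ≈ 62.8225 million.
ΔM = M₂ − M₁ = 62.8225 − 74.3286 = -11.5061 million.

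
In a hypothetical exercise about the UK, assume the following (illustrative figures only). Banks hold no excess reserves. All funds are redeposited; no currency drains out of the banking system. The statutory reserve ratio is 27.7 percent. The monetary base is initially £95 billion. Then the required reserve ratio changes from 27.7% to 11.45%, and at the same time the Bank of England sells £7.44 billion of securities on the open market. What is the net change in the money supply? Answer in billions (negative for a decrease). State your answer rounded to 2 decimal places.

Before: m₁ = 1 / (0.277) ≈ 3.61011, MB₁ = 95, so M₁ = 3.61011 × 95 ≈ 342.9605 billion.
After: m₂ = 1 / (0.1145) ≈ 8.73362, MB₂ = 95 − 7.44 = 87.56, so M₂ = 8.73362 × 87.56 ≈ 764.7158 billion.
ΔM = M₂ − M₁ = 764.7158 − 342.9605 = 421.7553 billion.

£421.76 billion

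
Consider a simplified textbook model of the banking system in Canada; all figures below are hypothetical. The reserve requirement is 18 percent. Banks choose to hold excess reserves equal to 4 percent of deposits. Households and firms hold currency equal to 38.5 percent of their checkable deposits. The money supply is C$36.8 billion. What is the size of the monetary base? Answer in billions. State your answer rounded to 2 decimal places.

The money multiplier is m = (1 + c) / (rr + e + c) = (1 + 0.385) / (0.18 + 0.04 + 0.385) ≈ 2.28926.
MB = M / m = 36.8 / 2.28926 ≈ 16.0751 billion.

C$16.08 billion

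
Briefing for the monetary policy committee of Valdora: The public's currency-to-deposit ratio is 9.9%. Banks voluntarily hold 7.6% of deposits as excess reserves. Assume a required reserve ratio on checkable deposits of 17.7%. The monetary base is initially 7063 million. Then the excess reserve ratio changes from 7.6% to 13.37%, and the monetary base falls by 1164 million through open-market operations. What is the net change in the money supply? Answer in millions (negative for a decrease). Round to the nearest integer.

Before: m₁ = (1 + 0.099) / (0.177 + 0.076 + 0.099) ≈ 3.12216, MB₁ = 7063, so M₁ = 3.12216 × 7063 ≈ 22051.8161 million.
After: m₂ = (1 + 0.099) / (0.177 + 0.1337 + 0.099) ≈ 2.68245, MB₂ = 7063 − 1164 = 5899, so M₂ = 2.68245 × 5899 ≈ 15823.7725 million.
ΔM = M₂ − M₁ = 15823.7725 − 22051.8161 = -6228.0436 million.

-6228 million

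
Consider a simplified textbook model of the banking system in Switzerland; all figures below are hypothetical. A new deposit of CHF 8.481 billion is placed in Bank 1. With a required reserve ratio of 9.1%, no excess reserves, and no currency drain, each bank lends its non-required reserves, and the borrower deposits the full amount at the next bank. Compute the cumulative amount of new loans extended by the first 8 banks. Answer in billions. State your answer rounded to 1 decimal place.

Bank i lends (1 − rr)^i of the original deposit: Bank 1 lends 8.481·0.9090 ≈ 7.7092, Bank 2 lends 8.481·0.9090² ≈ 7.0077, and so on.
Summing a geometric series: total = 8.481·[0.9090·(1 − 0.9090^8) / (1 − 0.9090)] ≈ 45.2274 billion.

CHF 45.2 billion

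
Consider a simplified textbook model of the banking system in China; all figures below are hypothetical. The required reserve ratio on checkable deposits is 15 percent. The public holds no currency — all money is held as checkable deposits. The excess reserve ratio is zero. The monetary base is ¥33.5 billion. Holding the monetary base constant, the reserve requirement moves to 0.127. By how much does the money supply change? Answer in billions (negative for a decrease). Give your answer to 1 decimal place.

¥40.4 billion

Initially m₁ = 1 / (0.15) ≈ 6.6667, so M₁ = 6.6667 × 33.5 ≈ 223.3344 billion.
After the change m₂ = 1 / (0.127) ≈ 7.8740, so M₂ = 7.8740 × 33.5 = 263.779 billion.
ΔM = M₂ − M₁ = 263.779 − 223.3344 = 40.4446 billion.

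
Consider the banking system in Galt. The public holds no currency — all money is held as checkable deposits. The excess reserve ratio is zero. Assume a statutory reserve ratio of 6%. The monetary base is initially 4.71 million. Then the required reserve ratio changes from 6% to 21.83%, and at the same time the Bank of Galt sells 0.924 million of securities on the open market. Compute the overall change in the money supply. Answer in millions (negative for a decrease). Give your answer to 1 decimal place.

Before: m₁ = 1 / (0.06) ≈ 16.6667, MB₁ = 4.71, so M₁ = 16.6667 × 4.71 ≈ 78.5002 million.
After: m₂ = 1 / (0.2183) ≈ 4.5809, MB₂ = 4.71 − 0.924 = 3.786, so M₂ = 4.5809 × 3.786 ≈ 17.3433 million.
ΔM = M₂ − M₁ = 17.3433 − 78.5002 = -61.1569 million.

-61.2 million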